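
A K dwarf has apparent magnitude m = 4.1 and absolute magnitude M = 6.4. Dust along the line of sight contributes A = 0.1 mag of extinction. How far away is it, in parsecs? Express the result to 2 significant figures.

m − M = 5 log₁₀(d/10 pc) + A  ⇒  4.1 − (6.4) − 0.1 = 5 log₁₀(d/10)
-2.400 = 5 log₁₀(d/10)
log₁₀ d = (m − M − A)/5 + 1 = 0.5200
d = 10^0.5200 = 3.311 pc

d ≈ 3.3 pc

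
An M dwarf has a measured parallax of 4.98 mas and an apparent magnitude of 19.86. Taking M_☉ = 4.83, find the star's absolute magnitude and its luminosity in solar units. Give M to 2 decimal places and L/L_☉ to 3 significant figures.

d = 1/p = 1000/4.98 mas = 200.8 pc
M = m − 5 log₁₀ d + 5 = 19.86 − 5·2.3028 + 5 = 13.346
M − M_☉ = 13.346 − 4.83 = 8.516
L/L_☉ = 10^(−0.4 × 8.516) = 3.922×10^-4

M ≈ 13.35; L/L_☉ ≈ 3.92×10^-4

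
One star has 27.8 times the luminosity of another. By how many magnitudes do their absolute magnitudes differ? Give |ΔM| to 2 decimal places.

Pogson: ΔM = −2.5 log₁₀(ratio) = −2.5 log₁₀(27.8) = −2.5 × 1.4440 = -3.610

|ΔM| ≈ 3.61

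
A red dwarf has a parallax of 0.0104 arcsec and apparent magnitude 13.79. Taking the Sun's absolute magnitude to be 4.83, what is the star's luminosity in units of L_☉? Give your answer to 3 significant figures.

d = 1/p = 1/0.0104″ = 96.15 pc
M = m − 5 log₁₀ d + 5 = 13.79 − 5·1.9830 + 5 = 8.875
M − M_☉ = 8.875 − 4.83 = 4.045
L/L_☉ = 10^(−0.4 × 4.045) = 0.02410

L/L_☉ ≈ 0.0241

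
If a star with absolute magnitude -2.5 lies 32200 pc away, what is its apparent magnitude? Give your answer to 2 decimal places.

m = M + 5 log₁₀ d − 5 = -2.5 + 5·4.5079 − 5 = 15.039

m ≈ 15.04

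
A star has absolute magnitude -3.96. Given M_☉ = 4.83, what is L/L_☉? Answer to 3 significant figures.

M − M_☉ = -3.96 − 4.83 = -8.790
L/L_☉ = 10^(−0.4 (M − M_☉)) = 10^3.516 = 3281

L/L_☉ ≈ 3280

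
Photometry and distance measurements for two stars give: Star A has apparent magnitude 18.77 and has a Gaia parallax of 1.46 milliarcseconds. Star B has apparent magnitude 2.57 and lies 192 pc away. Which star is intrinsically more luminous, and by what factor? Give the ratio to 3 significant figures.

Star B is more luminous, by a factor of 237000.

Star A: p = 1.46 mas = 1.46×10^-3″ → d = 1/p = 684.9 pc
Star A: M = m − 5 log₁₀ d + 5 = 18.77 − 5·2.8356 + 5 = 9.592
Star B: M = m − 5 log₁₀ d + 5 = 2.57 − 5·2.2833 + 5 = -3.847
ΔM = M_A − M_B = 9.592 − (-3.847) = 13.438; smaller M is more luminous → Star B.
L ratio = 10^(0.4 |ΔM|) = 10^5.375 = 237300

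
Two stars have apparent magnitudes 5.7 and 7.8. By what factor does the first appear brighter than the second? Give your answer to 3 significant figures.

6.92

Magnitude difference = -2.1
Flux ratio = 10^(−0.4 Δm) = 10^(−0.4 × -2.1) = 10^0.840 = 6.918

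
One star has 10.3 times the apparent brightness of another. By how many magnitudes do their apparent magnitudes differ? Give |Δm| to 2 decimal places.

|Δm| ≈ 2.53

Pogson: Δm = −2.5 log₁₀(ratio) = −2.5 log₁₀(10.3) = −2.5 × 1.0128 = -2.532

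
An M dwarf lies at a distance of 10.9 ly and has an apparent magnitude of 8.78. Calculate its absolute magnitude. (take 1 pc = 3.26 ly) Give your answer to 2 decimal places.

d = 10.9 ly / 3.26 = 3.344 pc
5 log₁₀(d/10 pc) = 5 log₁₀(3.344) − 5 = -2.379
M = m − 5 log₁₀(d/10) = 8.78 + 2.379 = 11.159

M ≈ 11.16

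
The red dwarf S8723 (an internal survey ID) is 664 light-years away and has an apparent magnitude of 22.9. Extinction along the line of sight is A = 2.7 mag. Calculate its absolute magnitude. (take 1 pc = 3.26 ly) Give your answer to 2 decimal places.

d = 664 ly / 3.26 = 203.7 pc
5 log₁₀(d/10 pc) = 5 log₁₀(203.7) − 5 = 6.545
M = m − 5 log₁₀(d/10) − A = 22.9 − 6.545 − 2.7 = 13.655

M ≈ 13.66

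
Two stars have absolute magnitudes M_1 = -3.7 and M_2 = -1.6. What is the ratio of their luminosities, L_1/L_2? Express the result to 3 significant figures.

ΔM = M_1 − M_2 = -2.1
L_1/L_2 = 10^(−0.4 ΔM) = 10^0.840 = 6.918

L_1/L_2 ≈ 6.92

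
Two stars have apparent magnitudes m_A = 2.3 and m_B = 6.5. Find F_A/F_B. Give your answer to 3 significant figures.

Δm = 2.3 − (6.5) = -4.2
Flux ratio = 10^(−0.4 Δm) = 10^(−0.4 × -4.2) = 10^1.680 = 47.86

F_A/F_B ≈ 47.9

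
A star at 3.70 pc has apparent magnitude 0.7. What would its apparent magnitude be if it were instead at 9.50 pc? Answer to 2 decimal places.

m ≈ 2.75

Flux ∝ 1/d², so Δm = 5 log₁₀(d₂/d₁) = 5 log₁₀(9.50/3.70) = 2.048
m₂ = m₁ + Δm = 0.7 + (2.048) = 2.748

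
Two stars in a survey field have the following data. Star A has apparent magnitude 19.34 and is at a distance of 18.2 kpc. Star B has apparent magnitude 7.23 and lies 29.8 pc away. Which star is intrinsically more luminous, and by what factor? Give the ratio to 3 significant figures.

Star A is more luminous, by a factor of 5.34.

Star A: d = 18.2 kpc = 18200 pc
Star A: M = m − 5 log₁₀ d + 5 = 19.34 − 5·4.2601 + 5 = 3.040
Star B: M = m − 5 log₁₀ d + 5 = 7.23 − 5·1.4742 + 5 = 4.859
ΔM = M_A − M_B = 3.040 − (4.859) = -1.819; smaller M is more luminous → Star A.
L ratio = 10^(0.4 |ΔM|) = 10^0.728 = 5.342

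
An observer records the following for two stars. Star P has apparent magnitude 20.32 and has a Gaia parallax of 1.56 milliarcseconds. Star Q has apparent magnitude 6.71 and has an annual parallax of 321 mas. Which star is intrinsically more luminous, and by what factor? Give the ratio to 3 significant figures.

Star P: p = 1.56 mas = 1.56×10^-3″ → d = 1/p = 641.0 pc
Star P: M = m − 5 log₁₀ d + 5 = 20.32 − 5·2.8069 + 5 = 11.286
Star Q: p = 321 mas = 0.321″ → d = 1/p = 3.115 pc
Star Q: M = m − 5 log₁₀ d + 5 = 6.71 − 5·0.4935 + 5 = 9.243
ΔM = M_P − M_Q = 11.286 − (9.243) = 2.043; smaller M is more luminous → Star Q.
L ratio = 10^(0.4 |ΔM|) = 10^0.817 = 6.565

Star Q is more luminous, by a factor of 6.57.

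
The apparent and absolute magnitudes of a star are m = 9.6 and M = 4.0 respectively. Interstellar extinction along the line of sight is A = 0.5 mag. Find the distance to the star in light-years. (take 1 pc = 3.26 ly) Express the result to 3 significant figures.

m − M = 5 log₁₀(d/10 pc) + A  ⇒  9.6 − (4.0) − 0.5 = 5 log₁₀(d/10)
5.100 = 5 log₁₀(d/10)
log₁₀ d = (m − M − A)/5 + 1 = 2.0200
d = 10^2.0200 = 104.7 pc
= 341.4 ly

d ≈ 341 ly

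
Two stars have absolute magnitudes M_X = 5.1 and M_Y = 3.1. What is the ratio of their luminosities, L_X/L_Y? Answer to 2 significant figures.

L_X/L_Y ≈ 0.16

ΔM = M_X − M_Y = 2.0
L_X/L_Y = 10^(−0.4 ΔM) = 10^-0.800 = 0.1585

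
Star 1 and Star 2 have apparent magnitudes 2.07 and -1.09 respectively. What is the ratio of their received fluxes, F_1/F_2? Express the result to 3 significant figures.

F_1/F_2 ≈ 0.0545

Δm = 2.07 − (-1.09) = 3.16
Flux ratio = 10^(−0.4 Δm) = 10^(−0.4 × 3.16) = 10^-1.264 = 0.05445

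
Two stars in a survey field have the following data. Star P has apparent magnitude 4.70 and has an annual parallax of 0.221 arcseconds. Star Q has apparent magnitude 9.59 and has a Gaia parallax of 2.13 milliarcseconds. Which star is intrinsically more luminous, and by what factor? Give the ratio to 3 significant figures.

Star P: d = 1/p = 1/0.221″ = 4.525 pc
Star P: M = m − 5 log₁₀ d + 5 = 4.70 − 5·0.6556 + 5 = 6.422
Star Q: p = 2.13 mas = 2.13×10^-3″ → d = 1/p = 469.5 pc
Star Q: M = m − 5 log₁₀ d + 5 = 9.59 − 5·2.6716 + 5 = 1.232
ΔM = M_P − M_Q = 6.422 − (1.232) = 5.190; smaller M is more luminous → Star Q.
L ratio = 10^(0.4 |ΔM|) = 10^2.076 = 119.1

Star Q is more luminous, by a factor of 119.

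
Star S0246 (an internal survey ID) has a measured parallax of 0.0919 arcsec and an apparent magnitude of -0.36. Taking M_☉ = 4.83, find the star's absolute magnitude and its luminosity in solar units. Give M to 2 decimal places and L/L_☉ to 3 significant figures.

M ≈ -0.54; L/L_☉ ≈ 141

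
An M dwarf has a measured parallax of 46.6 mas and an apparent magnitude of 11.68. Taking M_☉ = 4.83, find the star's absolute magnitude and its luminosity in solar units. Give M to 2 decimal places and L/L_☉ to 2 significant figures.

M ≈ 10.02; L/L_☉ ≈ 8.4×10^-3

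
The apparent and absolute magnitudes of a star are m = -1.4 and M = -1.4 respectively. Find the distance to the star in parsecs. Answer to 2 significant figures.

μ = m − M = 0.000
m − M = 5 log₁₀ d − 5
log₁₀ d = (m − M)/5 + 1 = 1.0000
d = 10^1.0000 = 10.00 pc

d ≈ 10 pc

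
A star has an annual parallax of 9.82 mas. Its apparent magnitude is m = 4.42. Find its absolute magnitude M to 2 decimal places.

M ≈ -0.62

p = 9.82 mas = 9.82×10^-3″ → d = 1/p = 101.8 pc
5 log₁₀(d/10 pc) = 5 log₁₀(101.8) − 5 = 5.039
M = m − 5 log₁₀(d/10) = 4.42 − 5.039 = -0.619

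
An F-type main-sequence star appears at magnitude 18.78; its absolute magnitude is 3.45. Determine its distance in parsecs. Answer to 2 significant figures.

d ≈ 12000 pc

μ = m − M = 15.330
m − M = 5 log₁₀ d − 5
log₁₀ d = (m − M)/5 + 1 = 4.0660
d = 10^4.0660 = 11640 pc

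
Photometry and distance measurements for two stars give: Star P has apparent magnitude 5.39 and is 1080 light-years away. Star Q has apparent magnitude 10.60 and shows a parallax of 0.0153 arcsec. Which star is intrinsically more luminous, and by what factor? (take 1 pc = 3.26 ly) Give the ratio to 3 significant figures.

Star P: d = 1080 ly / 3.26 = 331.3 pc
Star P: M = m − 5 log₁₀ d + 5 = 5.39 − 5·2.5202 + 5 = -2.211
Star Q: d = 1/p = 1/0.0153″ = 65.36 pc
Star Q: M = m − 5 log₁₀ d + 5 = 10.60 − 5·1.8153 + 5 = 6.523
ΔM = M_P − M_Q = -2.211 − (6.523) = -8.734; smaller M is more luminous → Star P.
L ratio = 10^(0.4 |ΔM|) = 10^3.494 = 3117

Star P is more luminous, by a factor of 3120.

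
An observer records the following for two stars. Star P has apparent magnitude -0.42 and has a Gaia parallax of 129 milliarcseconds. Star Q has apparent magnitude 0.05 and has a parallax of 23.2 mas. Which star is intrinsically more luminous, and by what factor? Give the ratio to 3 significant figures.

Star P: p = 129 mas = 0.129″ → d = 1/p = 7.752 pc
Star P: M = m − 5 log₁₀ d + 5 = -0.42 − 5·0.8894 + 5 = 0.133
Star Q: p = 23.2 mas = 0.0232″ → d = 1/p = 43.10 pc
Star Q: M = m − 5 log₁₀ d + 5 = 0.05 − 5·1.6345 + 5 = -3.123
ΔM = M_P − M_Q = 0.133 − (-3.123) = 3.256; smaller M is more luminous → Star Q.
L ratio = 10^(0.4 |ΔM|) = 10^1.302 = 20.05

Star Q is more luminous, by a factor of 20.1.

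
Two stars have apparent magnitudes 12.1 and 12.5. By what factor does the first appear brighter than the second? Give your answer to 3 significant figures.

Δm = 12.1 − (12.5) = -0.4
Flux ratio = 10^(−0.4 Δm) = 10^(−0.4 × -0.4) = 10^0.160 = 1.445

1.45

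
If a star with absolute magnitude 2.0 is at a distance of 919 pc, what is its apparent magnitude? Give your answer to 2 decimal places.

m ≈ 11.82

m = M + 5 log₁₀ d − 5 = 2.0 + 5·2.9633 − 5 = 11.817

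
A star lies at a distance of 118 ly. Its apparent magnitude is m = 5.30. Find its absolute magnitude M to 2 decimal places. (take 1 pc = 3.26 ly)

M ≈ 2.51

d = 118 ly / 3.26 = 36.20 pc
5 log₁₀(d/10 pc) = 5 log₁₀(36.20) − 5 = 2.793
M = m − 5 log₁₀(d/10) = 5.30 − 2.793 = 2.507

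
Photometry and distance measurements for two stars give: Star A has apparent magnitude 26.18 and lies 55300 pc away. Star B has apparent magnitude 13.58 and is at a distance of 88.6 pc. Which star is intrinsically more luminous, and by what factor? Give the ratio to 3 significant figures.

Star A is more luminous, by a factor of 3.55.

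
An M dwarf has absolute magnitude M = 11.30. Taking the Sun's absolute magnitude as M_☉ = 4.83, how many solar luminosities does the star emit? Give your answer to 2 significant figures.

M − M_☉ = 11.30 − 4.83 = 6.470
L/L_☉ = 10^(−0.4 (M − M_☉)) = 10^-2.588 = 2.582×10^-3

L/L_☉ ≈ 2.6×10^-3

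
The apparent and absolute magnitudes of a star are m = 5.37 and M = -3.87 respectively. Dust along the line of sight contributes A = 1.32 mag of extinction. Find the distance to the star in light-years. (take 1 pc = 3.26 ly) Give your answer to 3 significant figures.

m − M = 5 log₁₀(d/10 pc) + A  ⇒  5.37 − (-3.87) − 1.32 = 5 log₁₀(d/10)
7.920 = 5 log₁₀(d/10)
log₁₀ d = (m − M − A)/5 + 1 = 2.5840
d = 10^2.5840 = 383.7 pc
= 1251 ly

d ≈ 1250 ly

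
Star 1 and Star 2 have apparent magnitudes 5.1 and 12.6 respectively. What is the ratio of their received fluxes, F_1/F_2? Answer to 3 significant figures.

F_1/F_2 ≈ 1000

Magnitude difference = -7.5
Flux ratio = 10^(−0.4 Δm) = 10^(−0.4 × -7.5) = 10^3.000 = 1000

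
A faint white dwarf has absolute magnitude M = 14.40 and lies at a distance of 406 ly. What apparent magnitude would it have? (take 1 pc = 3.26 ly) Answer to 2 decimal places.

m ≈ 19.88

d = 406 ly / 3.26 = 124.5 pc
m = M + 5 log₁₀ d − 5 = 14.40 + 5·2.0953 − 5 = 19.877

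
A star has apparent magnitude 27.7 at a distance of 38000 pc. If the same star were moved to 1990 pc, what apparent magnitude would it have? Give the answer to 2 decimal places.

m ≈ 21.30

Flux ∝ 1/d², so Δm = 5 log₁₀(d₂/d₁) = 5 log₁₀(1990/38000) = -6.405
m₂ = m₁ + Δm = 27.7 + (-6.405) = 21.295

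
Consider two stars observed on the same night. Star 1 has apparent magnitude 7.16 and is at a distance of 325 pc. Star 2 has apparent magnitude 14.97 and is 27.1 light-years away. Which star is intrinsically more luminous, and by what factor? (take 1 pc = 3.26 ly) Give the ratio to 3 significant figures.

Star 1 is more luminous, by a factor of 2.03×10^6.

Star 1: M = m − 5 log₁₀ d + 5 = 7.16 − 5·2.5119 + 5 = -0.399
Star 2: d = 27.1 ly / 3.26 = 8.313 pc
Star 2: M = m − 5 log₁₀ d + 5 = 14.97 − 5·0.9198 + 5 = 15.371
ΔM = M_1 − M_2 = -0.399 − (15.371) = -15.771; smaller M is more luminous → Star 1.
L ratio = 10^(0.4 |ΔM|) = 10^6.308 = 2.034×10^6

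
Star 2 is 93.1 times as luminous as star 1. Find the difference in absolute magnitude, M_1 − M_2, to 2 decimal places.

Pogson: ΔM = −2.5 log₁₀(ratio) = −2.5 log₁₀(93.1) = −2.5 × 1.9689 = -4.922
Star 2 is brighter so has the smaller magnitude: M_1 − M_2 is positive.

M_1 − M_2 ≈ 4.92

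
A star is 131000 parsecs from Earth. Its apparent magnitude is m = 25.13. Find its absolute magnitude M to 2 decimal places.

5 log₁₀(d/10 pc) = 5 log₁₀(131000) − 5 = 20.586
M = m − 5 log₁₀(d/10) = 25.13 − 20.586 = 4.544

M ≈ 4.54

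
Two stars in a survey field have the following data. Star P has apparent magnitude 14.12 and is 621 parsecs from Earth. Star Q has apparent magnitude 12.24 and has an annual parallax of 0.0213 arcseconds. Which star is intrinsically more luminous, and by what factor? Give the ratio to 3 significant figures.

Star P: M = m − 5 log₁₀ d + 5 = 14.12 − 5·2.7931 + 5 = 5.155
Star Q: d = 1/p = 1/0.0213″ = 46.95 pc
Star Q: M = m − 5 log₁₀ d + 5 = 12.24 − 5·1.6716 + 5 = 8.882
ΔM = M_P − M_Q = 5.155 − (8.882) = -3.727; smaller M is more luminous → Star P.
L ratio = 10^(0.4 |ΔM|) = 10^1.491 = 30.97

Star P is more luminous, by a factor of 31.0.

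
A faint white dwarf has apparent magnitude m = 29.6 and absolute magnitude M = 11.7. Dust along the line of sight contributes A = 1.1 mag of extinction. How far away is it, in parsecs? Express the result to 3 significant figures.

d ≈ 22900 pc

m − M = 5 log₁₀(d/10 pc) + A  ⇒  29.6 − (11.7) − 1.1 = 5 log₁₀(d/10)
16.800 = 5 log₁₀(d/10)
log₁₀ d = (m − M − A)/5 + 1 = 4.3600
d = 10^4.3600 = 22910 pc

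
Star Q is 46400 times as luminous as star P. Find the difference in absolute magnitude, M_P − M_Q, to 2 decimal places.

Pogson: ΔM = −2.5 log₁₀(ratio) = −2.5 log₁₀(46400) = −2.5 × 4.6665 = -11.666
Star Q is brighter so has the smaller magnitude: M_P − M_Q is positive.

M_P − M_Q ≈ 11.67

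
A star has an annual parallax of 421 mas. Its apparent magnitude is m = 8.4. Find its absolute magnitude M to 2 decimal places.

M ≈ 11.52

p = 421 mas = 0.421″ → d = 1/p = 2.375 pc
5 log₁₀(d/10 pc) = 5 log₁₀(2.375) − 5 = -3.121
M = m − 5 log₁₀(d/10) = 8.4 + 3.121 = 11.521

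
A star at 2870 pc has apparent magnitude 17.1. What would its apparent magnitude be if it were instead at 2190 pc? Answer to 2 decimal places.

m ≈ 16.51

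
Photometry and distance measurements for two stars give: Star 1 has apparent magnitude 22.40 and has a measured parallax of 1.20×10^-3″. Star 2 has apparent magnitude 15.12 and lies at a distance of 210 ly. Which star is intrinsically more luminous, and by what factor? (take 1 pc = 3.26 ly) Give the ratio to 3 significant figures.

Star 1: d = 1/p = 1/1.20×10^-3″ = 833.3 pc
Star 1: M = m − 5 log₁₀ d + 5 = 22.40 − 5·2.9208 + 5 = 12.796
Star 2: d = 210 ly / 3.26 = 64.42 pc
Star 2: M = m − 5 log₁₀ d + 5 = 15.12 − 5·1.8090 + 5 = 11.075
ΔM = M_1 − M_2 = 12.796 − (11.075) = 1.721; smaller M is more luminous → Star 2.
L ratio = 10^(0.4 |ΔM|) = 10^0.688 = 4.879

Star 2 is more luminous, by a factor of 4.88.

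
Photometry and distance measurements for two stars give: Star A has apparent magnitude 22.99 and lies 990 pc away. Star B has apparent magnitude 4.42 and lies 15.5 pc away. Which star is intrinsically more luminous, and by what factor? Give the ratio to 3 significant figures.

Star B is more luminous, by a factor of 6570.

Star A: M = m − 5 log₁₀ d + 5 = 22.99 − 5·2.9956 + 5 = 13.012
Star B: M = m − 5 log₁₀ d + 5 = 4.42 − 5·1.1903 + 5 = 3.468
ΔM = M_A − M_B = 13.012 − (3.468) = 9.543; smaller M is more luminous → Star B.
L ratio = 10^(0.4 |ΔM|) = 10^3.817 = 6567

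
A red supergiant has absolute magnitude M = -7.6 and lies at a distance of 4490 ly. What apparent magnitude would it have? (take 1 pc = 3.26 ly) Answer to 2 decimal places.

m ≈ 3.10

d = 4490 ly / 3.26 = 1377 pc
m = M + 5 log₁₀ d − 5 = -7.6 + 5·3.1390 − 5 = 3.095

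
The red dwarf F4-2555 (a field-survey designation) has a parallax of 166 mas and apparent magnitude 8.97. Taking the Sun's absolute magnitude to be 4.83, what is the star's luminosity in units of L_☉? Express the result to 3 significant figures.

L/L_☉ ≈ 8.01×10^-3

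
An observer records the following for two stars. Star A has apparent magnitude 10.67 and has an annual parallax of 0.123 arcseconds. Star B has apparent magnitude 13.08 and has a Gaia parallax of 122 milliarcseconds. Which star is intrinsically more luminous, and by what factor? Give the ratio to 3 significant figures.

Star A is more luminous, by a factor of 9.06.

Star A: d = 1/p = 1/0.123″ = 8.130 pc
Star A: M = m − 5 log₁₀ d + 5 = 10.67 − 5·0.9101 + 5 = 11.120
Star B: p = 122 mas = 0.122″ → d = 1/p = 8.197 pc
Star B: M = m − 5 log₁₀ d + 5 = 13.08 − 5·0.9136 + 5 = 13.512
ΔM = M_A − M_B = 11.120 − (13.512) = -2.392; smaller M is more luminous → Star A.
L ratio = 10^(0.4 |ΔM|) = 10^0.957 = 9.055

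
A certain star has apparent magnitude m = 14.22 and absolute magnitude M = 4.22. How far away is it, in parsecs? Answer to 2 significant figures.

μ = m − M = 10.000
m − M = 5 log₁₀ d − 5
log₁₀ d = (m − M)/5 + 1 = 3.0000
d = 10^3.0000 = 1000 pc

d ≈ 1000 pc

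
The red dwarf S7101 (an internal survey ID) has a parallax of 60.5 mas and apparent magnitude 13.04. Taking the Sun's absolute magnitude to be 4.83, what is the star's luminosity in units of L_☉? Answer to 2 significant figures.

d = 1/p = 1000/60.5 mas = 16.53 pc
M = m − 5 log₁₀ d + 5 = 13.04 − 5·1.2182 + 5 = 11.949
M − M_☉ = 11.949 − 4.83 = 7.119
L/L_☉ = 10^(−0.4 × 7.119) = 1.421×10^-3

L/L_☉ ≈ 1.4×10^-3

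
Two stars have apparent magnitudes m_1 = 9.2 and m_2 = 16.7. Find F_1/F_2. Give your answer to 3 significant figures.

F_1/F_2 ≈ 1000

Δm = 9.2 − (16.7) = -7.5
Flux ratio = 10^(−0.4 Δm) = 10^(−0.4 × -7.5) = 10^3.000 = 1000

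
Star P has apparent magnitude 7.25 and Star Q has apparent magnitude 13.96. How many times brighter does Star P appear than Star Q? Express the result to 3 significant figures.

483

Magnitude difference = -6.71
Flux ratio = 10^(−0.4 Δm) = 10^(−0.4 × -6.71) = 10^2.684 = 483.1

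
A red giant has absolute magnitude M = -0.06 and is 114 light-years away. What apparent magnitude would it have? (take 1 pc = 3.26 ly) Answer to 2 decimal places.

m ≈ 2.66

d = 114 ly / 3.26 = 34.97 pc
m = M + 5 log₁₀ d − 5 = -0.06 + 5·1.5437 − 5 = 2.658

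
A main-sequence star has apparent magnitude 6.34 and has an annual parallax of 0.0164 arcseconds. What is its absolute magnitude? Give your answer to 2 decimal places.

d = 1/p = 1/0.0164″ = 60.98 pc
5 log₁₀(d/10 pc) = 5 log₁₀(60.98) − 5 = 3.926
M = m − 5 log₁₀(d/10) = 6.34 − 3.926 = 2.414

M ≈ 2.41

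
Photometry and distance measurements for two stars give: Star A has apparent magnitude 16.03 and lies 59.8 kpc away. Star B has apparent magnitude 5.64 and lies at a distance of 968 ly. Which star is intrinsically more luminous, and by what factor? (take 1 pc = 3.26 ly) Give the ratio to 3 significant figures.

Star A is more luminous, by a factor of 2.83.

Star A: d = 59.8 kpc = 59800 pc
Star A: M = m − 5 log₁₀ d + 5 = 16.03 − 5·4.7767 + 5 = -2.854
Star B: d = 968 ly / 3.26 = 296.9 pc
Star B: M = m − 5 log₁₀ d + 5 = 5.64 − 5·2.4727 + 5 = -1.723
ΔM = M_A − M_B = -2.854 − (-1.723) = -1.130; smaller M is more luminous → Star A.
L ratio = 10^(0.4 |ΔM|) = 10^0.452 = 2.832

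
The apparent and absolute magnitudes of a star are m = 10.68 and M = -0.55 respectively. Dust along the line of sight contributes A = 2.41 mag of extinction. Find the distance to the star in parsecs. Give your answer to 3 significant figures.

m − M = 5 log₁₀(d/10 pc) + A  ⇒  10.68 − (-0.55) − 2.41 = 5 log₁₀(d/10)
8.820 = 5 log₁₀(d/10)
log₁₀ d = (m − M − A)/5 + 1 = 2.7640
d = 10^2.7640 = 580.8 pc

d ≈ 581 pc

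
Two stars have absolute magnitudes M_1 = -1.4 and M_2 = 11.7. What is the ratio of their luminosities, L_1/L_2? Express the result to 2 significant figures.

L_1/L_2 ≈ 170000

ΔM = M_1 − M_2 = -13.1
L_1/L_2 = 10^(−0.4 ΔM) = 10^5.240 = 173800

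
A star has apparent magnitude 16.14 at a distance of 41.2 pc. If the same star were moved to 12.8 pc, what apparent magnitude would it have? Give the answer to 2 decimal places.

m ≈ 13.60

Flux ∝ 1/d², so Δm = 5 log₁₀(d₂/d₁) = 5 log₁₀(12.8/41.2) = -2.538
m₂ = m₁ + Δm = 16.14 + (-2.538) = 13.602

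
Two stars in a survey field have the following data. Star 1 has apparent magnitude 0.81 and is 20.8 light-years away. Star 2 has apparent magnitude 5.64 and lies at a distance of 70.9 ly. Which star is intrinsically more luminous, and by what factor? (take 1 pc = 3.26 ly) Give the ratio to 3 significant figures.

Star 1 is more luminous, by a factor of 7.36.

Star 1: d = 20.8 ly / 3.26 = 6.380 pc
Star 1: M = m − 5 log₁₀ d + 5 = 0.81 − 5·0.8048 + 5 = 1.786
Star 2: d = 70.9 ly / 3.26 = 21.75 pc
Star 2: M = m − 5 log₁₀ d + 5 = 5.64 − 5·1.3374 + 5 = 3.953
ΔM = M_1 − M_2 = 1.786 − (3.953) = -2.167; smaller M is more luminous → Star 1.
L ratio = 10^(0.4 |ΔM|) = 10^0.867 = 7.359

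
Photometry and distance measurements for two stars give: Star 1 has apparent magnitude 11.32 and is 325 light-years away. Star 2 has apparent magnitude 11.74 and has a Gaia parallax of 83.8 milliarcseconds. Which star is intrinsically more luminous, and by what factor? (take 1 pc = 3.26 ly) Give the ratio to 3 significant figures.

Star 1 is more luminous, by a factor of 103.

Star 1: d = 325 ly / 3.26 = 99.69 pc
Star 1: M = m − 5 log₁₀ d + 5 = 11.32 − 5·1.9987 + 5 = 6.327
Star 2: p = 83.8 mas = 0.0838″ → d = 1/p = 11.93 pc
Star 2: M = m − 5 log₁₀ d + 5 = 11.74 − 5·1.0768 + 5 = 11.356
ΔM = M_1 − M_2 = 6.327 − (11.356) = -5.030; smaller M is more luminous → Star 1.
L ratio = 10^(0.4 |ΔM|) = 10^2.012 = 102.8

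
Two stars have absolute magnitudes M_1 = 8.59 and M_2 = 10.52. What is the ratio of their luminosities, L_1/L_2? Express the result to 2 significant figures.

ΔM = M_1 − M_2 = -1.93
L_1/L_2 = 10^(−0.4 ΔM) = 10^0.772 = 5.916

L_1/L_2 ≈ 5.9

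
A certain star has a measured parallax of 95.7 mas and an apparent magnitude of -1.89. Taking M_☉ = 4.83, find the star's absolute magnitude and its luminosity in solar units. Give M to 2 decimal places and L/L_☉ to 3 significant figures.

d = 1/p = 1000/95.7 mas = 10.45 pc
M = m − 5 log₁₀ d + 5 = -1.89 − 5·1.0191 + 5 = -1.985
M − M_☉ = -1.985 − 4.83 = -6.815
L/L_☉ = 10^(−0.4 × -6.815) = 532.3

M ≈ -1.99; L/L_☉ ≈ 532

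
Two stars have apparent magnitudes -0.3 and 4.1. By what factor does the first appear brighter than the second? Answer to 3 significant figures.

57.5

Δm = -0.3 − (4.1) = -4.4
Flux ratio = 10^(−0.4 Δm) = 10^(−0.4 × -4.4) = 10^1.760 = 57.54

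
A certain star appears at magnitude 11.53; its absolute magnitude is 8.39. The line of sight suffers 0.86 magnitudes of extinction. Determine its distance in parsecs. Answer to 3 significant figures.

m − M = 5 log₁₀(d/10 pc) + A  ⇒  11.53 − (8.39) − 0.86 = 5 log₁₀(d/10)
2.280 = 5 log₁₀(d/10)
log₁₀ d = (m − M − A)/5 + 1 = 1.4560
d = 10^1.4560 = 28.58 pc

d ≈ 28.6 pc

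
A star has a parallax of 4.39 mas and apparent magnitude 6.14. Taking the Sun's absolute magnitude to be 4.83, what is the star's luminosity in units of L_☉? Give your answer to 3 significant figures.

d = 1/p = 1000/4.39 mas = 227.8 pc
M = m − 5 log₁₀ d + 5 = 6.14 − 5·2.3575 + 5 = -0.648
M − M_☉ = -0.648 − 4.83 = -5.478
L/L_☉ = 10^(−0.4 × -5.478) = 155.3

L/L_☉ ≈ 155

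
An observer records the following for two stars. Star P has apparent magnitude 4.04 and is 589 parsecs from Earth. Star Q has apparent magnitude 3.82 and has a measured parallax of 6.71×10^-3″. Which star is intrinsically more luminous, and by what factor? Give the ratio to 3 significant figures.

Star P is more luminous, by a factor of 12.8.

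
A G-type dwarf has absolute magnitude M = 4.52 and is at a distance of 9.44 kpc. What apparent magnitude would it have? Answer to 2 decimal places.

m ≈ 19.39

d = 9.44 kpc = 9440 pc
m = M + 5 log₁₀ d − 5 = 4.52 + 5·3.9750 − 5 = 19.395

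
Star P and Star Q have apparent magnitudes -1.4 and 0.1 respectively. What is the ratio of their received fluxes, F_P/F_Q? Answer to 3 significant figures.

F_P/F_Q ≈ 3.98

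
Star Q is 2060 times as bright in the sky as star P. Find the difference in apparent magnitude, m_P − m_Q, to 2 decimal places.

Pogson: Δm = −2.5 log₁₀(ratio) = −2.5 log₁₀(2060) = −2.5 × 3.3139 = -8.285
Star Q is brighter so has the smaller magnitude: m_P − m_Q is positive.

m_P − m_Q ≈ 8.28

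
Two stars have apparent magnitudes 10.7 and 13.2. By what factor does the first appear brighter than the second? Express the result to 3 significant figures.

10.0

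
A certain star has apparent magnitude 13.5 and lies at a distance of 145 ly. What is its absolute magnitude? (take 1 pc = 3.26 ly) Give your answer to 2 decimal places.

M ≈ 10.26

d = 145 ly / 3.26 = 44.48 pc
5 log₁₀(d/10 pc) = 5 log₁₀(44.48) − 5 = 3.241
M = m − 5 log₁₀(d/10) = 13.5 − 3.241 = 10.259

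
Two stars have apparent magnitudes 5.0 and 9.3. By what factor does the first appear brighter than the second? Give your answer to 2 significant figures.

52

Magnitude difference = -4.3
Flux ratio = 10^(−0.4 Δm) = 10^(−0.4 × -4.3) = 10^1.720 = 52.48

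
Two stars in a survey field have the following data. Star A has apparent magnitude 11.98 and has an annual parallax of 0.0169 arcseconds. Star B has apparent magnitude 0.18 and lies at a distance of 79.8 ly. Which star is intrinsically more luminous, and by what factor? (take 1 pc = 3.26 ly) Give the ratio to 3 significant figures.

Star B is more luminous, by a factor of 8980.

Star A: d = 1/p = 1/0.0169″ = 59.17 pc
Star A: M = m − 5 log₁₀ d + 5 = 11.98 − 5·1.7721 + 5 = 8.119
Star B: d = 79.8 ly / 3.26 = 24.48 pc
Star B: M = m − 5 log₁₀ d + 5 = 0.18 − 5·1.3888 + 5 = -1.764
ΔM = M_A − M_B = 8.119 − (-1.764) = 9.883; smaller M is more luminous → Star B.
L ratio = 10^(0.4 |ΔM|) = 10^3.953 = 8981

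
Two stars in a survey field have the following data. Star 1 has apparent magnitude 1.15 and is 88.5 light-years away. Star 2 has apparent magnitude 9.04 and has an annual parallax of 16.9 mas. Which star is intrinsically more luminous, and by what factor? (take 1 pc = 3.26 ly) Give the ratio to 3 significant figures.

Star 1 is more luminous, by a factor of 301.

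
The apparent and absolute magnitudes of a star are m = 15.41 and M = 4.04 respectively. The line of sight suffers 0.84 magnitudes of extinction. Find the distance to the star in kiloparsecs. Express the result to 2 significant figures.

m − M = 5 log₁₀(d/10 pc) + A  ⇒  15.41 − (4.04) − 0.84 = 5 log₁₀(d/10)
10.530 = 5 log₁₀(d/10)
log₁₀ d = (m − M − A)/5 + 1 = 3.1060
d = 10^3.1060 = 1276 pc
= 1.276 kpc

d ≈ 1.3 kpc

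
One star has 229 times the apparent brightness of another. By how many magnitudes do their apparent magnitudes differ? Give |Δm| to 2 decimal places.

Pogson: Δm = −2.5 log₁₀(ratio) = −2.5 log₁₀(229) = −2.5 × 2.3598 = -5.900

|Δm| ≈ 5.90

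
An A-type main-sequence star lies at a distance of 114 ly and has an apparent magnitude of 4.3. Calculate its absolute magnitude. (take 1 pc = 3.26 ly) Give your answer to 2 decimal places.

d = 114 ly / 3.26 = 34.97 pc
5 log₁₀(d/10 pc) = 5 log₁₀(34.97) − 5 = 2.718
M = m − 5 log₁₀(d/10) = 4.3 − 2.718 = 1.582

M ≈ 1.58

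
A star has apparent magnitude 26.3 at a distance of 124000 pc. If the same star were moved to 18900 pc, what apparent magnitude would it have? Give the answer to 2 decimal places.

Flux ∝ 1/d², so Δm = 5 log₁₀(d₂/d₁) = 5 log₁₀(18900/124000) = -4.085
m₂ = m₁ + Δm = 26.3 + (-4.085) = 22.215

m ≈ 22.22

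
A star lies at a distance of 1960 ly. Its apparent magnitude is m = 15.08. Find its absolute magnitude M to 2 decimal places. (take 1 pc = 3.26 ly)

M ≈ 6.18

d = 1960 ly / 3.26 = 601.2 pc
5 log₁₀(d/10 pc) = 5 log₁₀(601.2) − 5 = 8.895
M = m − 5 log₁₀(d/10) = 15.08 − 8.895 = 6.185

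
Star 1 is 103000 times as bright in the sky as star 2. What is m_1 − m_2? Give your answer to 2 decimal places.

m_1 − m_2 ≈ -12.53

Pogson: Δm = −2.5 log₁₀(ratio) = −2.5 log₁₀(103000) = −2.5 × 5.0128 = -12.532
Star 1 is brighter, so it has the smaller magnitude: the difference is negative.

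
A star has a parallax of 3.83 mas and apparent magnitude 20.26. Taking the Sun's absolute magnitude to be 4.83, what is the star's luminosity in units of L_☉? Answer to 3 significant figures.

L/L_☉ ≈ 4.59×10^-4

d = 1/p = 1000/3.83 mas = 261.1 pc
M = m − 5 log₁₀ d + 5 = 20.26 − 5·2.4168 + 5 = 13.176
M − M_☉ = 13.176 − 4.83 = 8.346
L/L_☉ = 10^(−0.4 × 8.346) = 4.588×10^-4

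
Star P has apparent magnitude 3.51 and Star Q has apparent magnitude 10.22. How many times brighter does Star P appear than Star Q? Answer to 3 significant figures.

483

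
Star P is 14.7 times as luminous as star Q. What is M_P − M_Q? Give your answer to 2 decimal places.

M_P − M_Q ≈ -2.92

Pogson: ΔM = −2.5 log₁₀(ratio) = −2.5 log₁₀(14.7) = −2.5 × 1.1673 = -2.918
Star P is brighter, so it has the smaller magnitude: the difference is negative.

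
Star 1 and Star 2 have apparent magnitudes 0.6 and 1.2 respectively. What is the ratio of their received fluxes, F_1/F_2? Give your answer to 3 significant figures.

Δm = 0.6 − (1.2) = -0.6
Flux ratio = 10^(−0.4 Δm) = 10^(−0.4 × -0.6) = 10^0.240 = 1.738

F_1/F_2 ≈ 1.74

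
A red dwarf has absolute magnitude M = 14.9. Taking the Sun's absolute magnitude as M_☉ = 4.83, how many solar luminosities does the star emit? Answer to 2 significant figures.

L/L_☉ ≈ 9.4×10^-5

M − M_☉ = 14.9 − 4.83 = 10.070
L/L_☉ = 10^(−0.4 (M − M_☉)) = 10^-4.028 = 9.376×10^-5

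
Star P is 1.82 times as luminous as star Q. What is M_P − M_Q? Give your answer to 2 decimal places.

M_P − M_Q ≈ -0.65

Pogson: ΔM = −2.5 log₁₀(ratio) = −2.5 log₁₀(1.82) = −2.5 × 0.2601 = -0.650
Star P is brighter, so it has the smaller magnitude: the difference is negative.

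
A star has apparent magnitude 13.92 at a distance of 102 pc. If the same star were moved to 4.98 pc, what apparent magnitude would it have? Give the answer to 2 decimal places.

Flux ∝ 1/d², so Δm = 5 log₁₀(d₂/d₁) = 5 log₁₀(4.98/102) = -6.557
m₂ = m₁ + Δm = 13.92 + (-6.557) = 7.363

m ≈ 7.36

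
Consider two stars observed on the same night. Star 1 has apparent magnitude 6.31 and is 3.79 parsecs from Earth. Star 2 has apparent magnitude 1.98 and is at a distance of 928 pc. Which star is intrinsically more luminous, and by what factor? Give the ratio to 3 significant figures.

Star 2 is more luminous, by a factor of 3.23×10^6.

Star 1: M = m − 5 log₁₀ d + 5 = 6.31 − 5·0.5786 + 5 = 8.417
Star 2: M = m − 5 log₁₀ d + 5 = 1.98 − 5·2.9675 + 5 = -7.858
ΔM = M_1 − M_2 = 8.417 − (-7.858) = 16.275; smaller M is more luminous → Star 2.
L ratio = 10^(0.4 |ΔM|) = 10^6.510 = 3.235×10^6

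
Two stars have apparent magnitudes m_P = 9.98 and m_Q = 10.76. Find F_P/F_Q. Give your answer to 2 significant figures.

F_P/F_Q ≈ 2.1

Δm = 9.98 − (10.76) = -0.78
Flux ratio = 10^(−0.4 Δm) = 10^(−0.4 × -0.78) = 10^0.312 = 2.051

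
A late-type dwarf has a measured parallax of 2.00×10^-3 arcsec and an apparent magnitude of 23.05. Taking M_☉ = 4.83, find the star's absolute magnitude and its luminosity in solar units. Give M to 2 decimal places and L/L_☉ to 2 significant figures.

d = 1/p = 1/2.00×10^-3″ = 500.0 pc
M = m − 5 log₁₀ d + 5 = 23.05 − 5·2.6990 + 5 = 14.555
M − M_☉ = 14.555 − 4.83 = 9.725
L/L_☉ = 10^(−0.4 × 9.725) = 1.288×10^-4

M ≈ 14.56; L/L_☉ ≈ 1.3×10^-4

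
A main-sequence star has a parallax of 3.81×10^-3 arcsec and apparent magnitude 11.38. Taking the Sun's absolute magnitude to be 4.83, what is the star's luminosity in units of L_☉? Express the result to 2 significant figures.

d = 1/p = 1/3.81×10^-3″ = 262.5 pc
M = m − 5 log₁₀ d + 5 = 11.38 − 5·2.4191 + 5 = 4.285
M − M_☉ = 4.285 − 4.83 = -0.545
L/L_☉ = 10^(−0.4 × -0.545) = 1.653

L/L_☉ ≈ 1.7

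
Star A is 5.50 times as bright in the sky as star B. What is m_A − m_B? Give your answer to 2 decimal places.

m_A − m_B ≈ -1.85

Pogson: Δm = −2.5 log₁₀(ratio) = −2.5 log₁₀(5.50) = −2.5 × 0.7404 = -1.851
Star A is brighter, so it has the smaller magnitude: the difference is negative.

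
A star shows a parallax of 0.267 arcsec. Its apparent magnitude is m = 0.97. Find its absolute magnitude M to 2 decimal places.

M ≈ 3.10

d = 1/p = 1/0.267″ = 3.745 pc
5 log₁₀(d/10 pc) = 5 log₁₀(3.745) − 5 = -2.133
M = m − 5 log₁₀(d/10) = 0.97 + 2.133 = 3.103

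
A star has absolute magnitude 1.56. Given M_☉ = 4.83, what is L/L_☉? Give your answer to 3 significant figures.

M − M_☉ = 1.56 − 4.83 = -3.270
L/L_☉ = 10^(−0.4 (M − M_☉)) = 10^1.308 = 20.32

L/L_☉ ≈ 20.3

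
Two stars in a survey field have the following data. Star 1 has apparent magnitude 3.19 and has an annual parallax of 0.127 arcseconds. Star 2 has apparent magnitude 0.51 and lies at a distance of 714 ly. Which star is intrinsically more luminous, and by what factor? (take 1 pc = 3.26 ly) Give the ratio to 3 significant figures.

Star 1: d = 1/p = 1/0.127″ = 7.874 pc
Star 1: M = m − 5 log₁₀ d + 5 = 3.19 − 5·0.8962 + 5 = 3.709
Star 2: d = 714 ly / 3.26 = 219.0 pc
Star 2: M = m − 5 log₁₀ d + 5 = 0.51 − 5·2.3405 + 5 = -6.192
ΔM = M_1 − M_2 = 3.709 − (-6.192) = 9.901; smaller M is more luminous → Star 2.
L ratio = 10^(0.4 |ΔM|) = 10^3.961 = 9132

Star 2 is more luminous, by a factor of 9130.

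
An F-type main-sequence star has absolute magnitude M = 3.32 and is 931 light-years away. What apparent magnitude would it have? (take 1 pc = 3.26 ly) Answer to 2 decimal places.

d = 931 ly / 3.26 = 285.6 pc
m = M + 5 log₁₀ d − 5 = 3.32 + 5·2.4557 − 5 = 10.599

m ≈ 10.60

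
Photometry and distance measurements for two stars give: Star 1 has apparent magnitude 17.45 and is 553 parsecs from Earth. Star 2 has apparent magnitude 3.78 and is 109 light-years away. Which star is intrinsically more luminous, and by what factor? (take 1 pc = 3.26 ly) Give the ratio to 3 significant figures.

Star 2 is more luminous, by a factor of 1070.

Star 1: M = m − 5 log₁₀ d + 5 = 17.45 − 5·2.7427 + 5 = 8.736
Star 2: d = 109 ly / 3.26 = 33.44 pc
Star 2: M = m − 5 log₁₀ d + 5 = 3.78 − 5·1.5242 + 5 = 1.159
ΔM = M_1 − M_2 = 8.736 − (1.159) = 7.577; smaller M is more luminous → Star 2.
L ratio = 10^(0.4 |ΔM|) = 10^3.031 = 1074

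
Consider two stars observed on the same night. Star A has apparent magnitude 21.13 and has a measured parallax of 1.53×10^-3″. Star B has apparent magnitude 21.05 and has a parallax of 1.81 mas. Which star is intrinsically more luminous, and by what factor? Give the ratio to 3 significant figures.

Star A is more luminous, by a factor of 1.30.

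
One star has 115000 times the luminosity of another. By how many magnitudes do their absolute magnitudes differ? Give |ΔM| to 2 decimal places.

|ΔM| ≈ 12.65

Pogson: ΔM = −2.5 log₁₀(ratio) = −2.5 log₁₀(115000) = −2.5 × 5.0607 = -12.652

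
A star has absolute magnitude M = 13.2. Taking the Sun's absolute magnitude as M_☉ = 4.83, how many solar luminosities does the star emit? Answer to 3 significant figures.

M − M_☉ = 13.2 − 4.83 = 8.370
L/L_☉ = 10^(−0.4 (M − M_☉)) = 10^-3.348 = 4.487×10^-4

L/L_☉ ≈ 4.49×10^-4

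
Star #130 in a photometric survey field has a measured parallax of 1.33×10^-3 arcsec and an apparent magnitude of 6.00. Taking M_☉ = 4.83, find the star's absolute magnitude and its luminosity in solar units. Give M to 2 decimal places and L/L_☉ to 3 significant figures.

M ≈ -3.38; L/L_☉ ≈ 1920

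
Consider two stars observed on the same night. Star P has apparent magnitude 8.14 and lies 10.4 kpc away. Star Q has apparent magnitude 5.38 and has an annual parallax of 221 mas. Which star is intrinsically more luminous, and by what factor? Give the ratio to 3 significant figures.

Star P: d = 10.4 kpc = 10400 pc
Star P: M = m − 5 log₁₀ d + 5 = 8.14 − 5·4.0170 + 5 = -6.945
Star Q: p = 221 mas = 0.221″ → d = 1/p = 4.525 pc
Star Q: M = m − 5 log₁₀ d + 5 = 5.38 − 5·0.6556 + 5 = 7.102
ΔM = M_P − M_Q = -6.945 − (7.102) = -14.047; smaller M is more luminous → Star P.
L ratio = 10^(0.4 |ΔM|) = 10^5.619 = 415800

Star P is more luminous, by a factor of 416000.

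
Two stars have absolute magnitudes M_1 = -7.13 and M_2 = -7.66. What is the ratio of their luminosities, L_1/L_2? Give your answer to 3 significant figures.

L_1/L_2 ≈ 0.614

ΔM = M_1 − M_2 = 0.53
L_1/L_2 = 10^(−0.4 ΔM) = 10^-0.212 = 0.6138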